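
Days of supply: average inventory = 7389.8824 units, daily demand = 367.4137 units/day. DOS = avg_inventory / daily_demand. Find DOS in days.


DOS = 7389.8824 / 367.4137 = 20.1132

20.1132 days


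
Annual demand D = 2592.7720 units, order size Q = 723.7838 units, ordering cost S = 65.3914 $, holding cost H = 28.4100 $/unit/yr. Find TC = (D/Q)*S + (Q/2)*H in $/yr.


Ordering cost = D*S/Q = 234.2481
Holding cost = Q*H/2 = 10281.3489
TC = 234.2481 + 10281.3489 = 10515.5970

10515.5970 $/yr


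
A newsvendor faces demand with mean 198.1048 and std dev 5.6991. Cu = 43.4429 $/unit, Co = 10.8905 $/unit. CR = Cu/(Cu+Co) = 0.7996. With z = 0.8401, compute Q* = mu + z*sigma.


CR = Cu/(Cu+Co) = 43.4429/(43.4429+10.8905) = 0.7996
z = 0.8401
Q* = 198.1048 + 0.8401 * 5.6991 = 202.8926

202.8926 units


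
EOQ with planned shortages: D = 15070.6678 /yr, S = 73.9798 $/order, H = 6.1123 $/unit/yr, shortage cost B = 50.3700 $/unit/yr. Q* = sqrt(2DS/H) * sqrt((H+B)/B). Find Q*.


sqrt(2DS/H) = 603.9980
sqrt((H+B)/B) = 1.0589
Q* = 603.9980 * 1.0589 = 639.5959

639.5959 units


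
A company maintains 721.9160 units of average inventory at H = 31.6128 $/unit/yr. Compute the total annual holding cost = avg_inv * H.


Cost = 721.9160 * 31.6128 = 22821.7861

22821.7861 $/yr


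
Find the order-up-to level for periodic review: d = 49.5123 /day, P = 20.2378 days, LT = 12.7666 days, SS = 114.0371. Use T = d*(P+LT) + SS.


P + LT = 33.0044
d*(P+LT) = 49.5123 * 33.0044 = 1634.1238
T = 1634.1238 + 114.0371 = 1748.1609

1748.1609 units


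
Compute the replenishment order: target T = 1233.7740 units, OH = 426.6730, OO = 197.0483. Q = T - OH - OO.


Inventory position = OH + OO = 426.6730 + 197.0483 = 623.7213
Q = 1233.7740 - 623.7213 = 610.0527

610.0527 units


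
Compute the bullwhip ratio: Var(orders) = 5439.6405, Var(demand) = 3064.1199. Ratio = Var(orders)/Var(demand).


BW = 5439.6405 / 3064.1199 = 1.7753

1.7753


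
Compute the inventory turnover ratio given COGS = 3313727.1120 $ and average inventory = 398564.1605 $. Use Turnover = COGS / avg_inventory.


Turnover = 3313727.1120 / 398564.1605 = 8.3142

8.3142


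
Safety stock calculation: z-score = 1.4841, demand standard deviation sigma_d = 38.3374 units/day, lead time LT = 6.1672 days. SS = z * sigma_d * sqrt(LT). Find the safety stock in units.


sqrt(LT) = sqrt(6.1672) = 2.4834
SS = 1.4841 * 38.3374 * 2.4834 = 141.2960

141.2960 units


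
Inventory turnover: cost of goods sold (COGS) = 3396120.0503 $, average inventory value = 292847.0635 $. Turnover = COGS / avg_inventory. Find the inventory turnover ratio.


Turnover = 3396120.0503 / 292847.0635 = 11.5969

11.5969


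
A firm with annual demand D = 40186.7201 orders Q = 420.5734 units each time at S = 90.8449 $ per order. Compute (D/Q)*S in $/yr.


Number of orders = D/Q = 95.5522
Cost = 95.5522 * 90.8449 = 8680.4315

8680.4315 $/yr


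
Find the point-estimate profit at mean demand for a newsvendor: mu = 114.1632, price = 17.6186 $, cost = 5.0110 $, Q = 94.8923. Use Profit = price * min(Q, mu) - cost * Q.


Sales at mu = min(94.8923, 114.1632) = 94.8923
Revenue = 17.6186 * 94.8923 = 1671.8695
Total cost = 5.0110 * 94.8923 = 475.5053
Profit = 1671.8695 - 475.5053 = 1196.3642

1196.3642 $


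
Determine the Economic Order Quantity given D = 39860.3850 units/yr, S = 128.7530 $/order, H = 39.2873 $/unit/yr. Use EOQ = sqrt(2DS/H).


2*D*S = 2 * 39860.3850 * 128.7530 = 10264288.2998
2*D*S/H = 261262.2476
EOQ = sqrt(261262.2476) = 511.1382

511.1382 units


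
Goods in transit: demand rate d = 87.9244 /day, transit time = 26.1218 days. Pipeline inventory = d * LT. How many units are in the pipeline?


Pipeline = 87.9244 * 26.1218 = 2296.7436

2296.7436 units


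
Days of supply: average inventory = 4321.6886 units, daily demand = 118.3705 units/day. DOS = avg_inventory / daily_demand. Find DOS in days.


DOS = 4321.6886 / 118.3705 = 36.5098

36.5098 days


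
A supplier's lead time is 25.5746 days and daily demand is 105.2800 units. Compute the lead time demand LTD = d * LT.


LTD = 105.2800 * 25.5746 = 2692.4939

2692.4939 units


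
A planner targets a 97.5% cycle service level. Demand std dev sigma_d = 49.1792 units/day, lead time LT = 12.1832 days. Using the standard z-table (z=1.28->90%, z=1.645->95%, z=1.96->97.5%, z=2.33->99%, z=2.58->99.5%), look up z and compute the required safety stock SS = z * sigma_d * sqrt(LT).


From the table, SL = 97.5% corresponds to z = 1.96
sqrt(LT) = sqrt(12.1832) = 3.4904
SS = 1.96 * 49.1792 * 3.4904 = 336.4482

336.4482 units


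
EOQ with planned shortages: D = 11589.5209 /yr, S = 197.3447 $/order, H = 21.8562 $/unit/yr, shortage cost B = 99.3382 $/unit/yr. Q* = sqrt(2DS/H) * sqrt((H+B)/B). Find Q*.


sqrt(2DS/H) = 457.4811
sqrt((H+B)/B) = 1.1045
Q* = 457.4811 * 1.1045 = 505.3081

505.3081 units


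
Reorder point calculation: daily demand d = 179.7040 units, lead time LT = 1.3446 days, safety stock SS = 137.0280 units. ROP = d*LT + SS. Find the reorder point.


d*LT = 179.7040 * 1.3446 = 241.6300
ROP = 241.6300 + 137.0280 = 378.6580

378.6580 units


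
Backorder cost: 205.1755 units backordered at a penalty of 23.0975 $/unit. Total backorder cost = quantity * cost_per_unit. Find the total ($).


Total = 205.1755 * 23.0975 = 4739.0411

4739.0411 $


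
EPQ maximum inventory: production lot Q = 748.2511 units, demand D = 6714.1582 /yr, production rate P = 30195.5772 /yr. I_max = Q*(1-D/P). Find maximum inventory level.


D/P = 0.2224
1 - D/P = 0.7776
I_max = 748.2511 * 0.7776 = 581.8732

581.8732 units


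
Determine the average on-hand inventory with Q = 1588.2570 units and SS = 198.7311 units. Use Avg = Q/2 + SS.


Q/2 = 794.1285
Avg = 794.1285 + 198.7311 = 992.8596

992.8596 units


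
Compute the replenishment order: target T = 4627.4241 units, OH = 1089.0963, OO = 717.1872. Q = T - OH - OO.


Inventory position = OH + OO = 1089.0963 + 717.1872 = 1806.2835
Q = 4627.4241 - 1806.2835 = 2821.1406

2821.1406 units


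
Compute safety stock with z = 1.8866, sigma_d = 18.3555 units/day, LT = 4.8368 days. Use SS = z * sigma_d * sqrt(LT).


sqrt(LT) = sqrt(4.8368) = 2.1993
SS = 1.8866 * 18.3555 * 2.1993 = 76.1597

76.1597 units


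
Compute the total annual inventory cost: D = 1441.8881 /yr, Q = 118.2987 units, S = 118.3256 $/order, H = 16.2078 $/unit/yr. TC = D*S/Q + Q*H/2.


Ordering cost = D*S/Q = 1442.2160
Holding cost = Q*H/2 = 958.6808
TC = 1442.2160 + 958.6808 = 2400.8968

2400.8968 $/yr


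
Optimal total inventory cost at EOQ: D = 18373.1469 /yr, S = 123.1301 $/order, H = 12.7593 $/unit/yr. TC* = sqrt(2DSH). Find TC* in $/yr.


2*D*S*H = 57730407.6313
TC* = sqrt(57730407.6313) = 7598.0529

7598.0529 $/yr


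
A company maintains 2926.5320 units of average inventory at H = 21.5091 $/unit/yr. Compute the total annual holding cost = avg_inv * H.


Cost = 2926.5320 * 21.5091 = 62947.0694

62947.0694 $/yr


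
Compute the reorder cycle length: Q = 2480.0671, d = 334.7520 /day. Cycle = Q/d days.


Cycle = 2480.0671 / 334.7520 = 7.4087

7.4087 days


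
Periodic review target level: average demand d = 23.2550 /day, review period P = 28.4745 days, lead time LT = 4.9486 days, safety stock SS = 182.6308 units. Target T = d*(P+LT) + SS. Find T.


P + LT = 33.4231
d*(P+LT) = 23.2550 * 33.4231 = 777.2542
T = 777.2542 + 182.6308 = 959.8850

959.8850 units


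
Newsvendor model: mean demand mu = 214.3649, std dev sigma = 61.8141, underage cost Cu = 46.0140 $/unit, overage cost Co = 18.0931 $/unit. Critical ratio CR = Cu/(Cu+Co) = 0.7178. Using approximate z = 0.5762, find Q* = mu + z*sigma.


CR = Cu/(Cu+Co) = 46.0140/(46.0140+18.0931) = 0.7178
z = 0.5762
Q* = 214.3649 + 0.5762 * 61.8141 = 249.9822

249.9822 units


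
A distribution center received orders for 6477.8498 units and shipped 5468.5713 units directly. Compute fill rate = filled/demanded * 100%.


FR = 5468.5713 / 6477.8498 * 100 = 84.4195

84.4195%


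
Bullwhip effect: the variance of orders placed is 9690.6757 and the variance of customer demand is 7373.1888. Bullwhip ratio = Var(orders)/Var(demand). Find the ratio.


BW = 9690.6757 / 7373.1888 = 1.3143

1.3143


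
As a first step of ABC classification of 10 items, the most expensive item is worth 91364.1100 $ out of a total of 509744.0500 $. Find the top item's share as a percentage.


Top item = 91364.1100
Total = 509744.0500
Percentage = 91364.1100 / 509744.0500 * 100 = 17.9235

17.9235%


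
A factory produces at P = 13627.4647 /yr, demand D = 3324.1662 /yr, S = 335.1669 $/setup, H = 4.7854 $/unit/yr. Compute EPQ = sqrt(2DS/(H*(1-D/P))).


1 - D/P = 1 - 0.2439 = 0.7561
H*(1-D/P) = 3.6181
2DS = 2228300.9607
EPQ = sqrt(615877.5676) = 784.7787

784.7787 units


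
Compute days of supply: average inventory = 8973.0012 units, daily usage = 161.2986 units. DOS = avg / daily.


DOS = 8973.0012 / 161.2986 = 55.6298

55.6298 days


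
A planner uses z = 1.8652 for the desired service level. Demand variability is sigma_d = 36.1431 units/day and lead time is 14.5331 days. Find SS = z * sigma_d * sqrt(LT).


sqrt(LT) = sqrt(14.5331) = 3.8122
SS = 1.8652 * 36.1431 * 3.8122 = 256.9981

256.9981 units


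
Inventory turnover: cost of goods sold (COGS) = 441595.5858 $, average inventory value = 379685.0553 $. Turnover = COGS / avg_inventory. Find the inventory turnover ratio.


Turnover = 441595.5858 / 379685.0553 = 1.1631

1.1631


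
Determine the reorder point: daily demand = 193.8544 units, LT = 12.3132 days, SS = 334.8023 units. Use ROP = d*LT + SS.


d*LT = 193.8544 * 12.3132 = 2386.9680
ROP = 2386.9680 + 334.8023 = 2721.7703

2721.7703 units


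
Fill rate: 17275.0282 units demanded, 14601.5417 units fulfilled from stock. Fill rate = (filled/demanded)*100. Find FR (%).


FR = 14601.5417 / 17275.0282 * 100 = 84.5240

84.5240%


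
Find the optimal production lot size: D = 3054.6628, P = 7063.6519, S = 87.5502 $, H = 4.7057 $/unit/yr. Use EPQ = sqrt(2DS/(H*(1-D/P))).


1 - D/P = 1 - 0.4324 = 0.5676
H*(1-D/P) = 2.6707
2DS = 534872.6781
EPQ = sqrt(200272.1643) = 447.5178

447.5178 units


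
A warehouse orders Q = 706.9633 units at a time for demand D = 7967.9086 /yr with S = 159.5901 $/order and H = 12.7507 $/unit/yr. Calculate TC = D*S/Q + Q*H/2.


Ordering cost = D*S/Q = 1798.6780
Holding cost = Q*H/2 = 4507.1385
TC = 1798.6780 + 4507.1385 = 6305.8165

6305.8165 $/yr


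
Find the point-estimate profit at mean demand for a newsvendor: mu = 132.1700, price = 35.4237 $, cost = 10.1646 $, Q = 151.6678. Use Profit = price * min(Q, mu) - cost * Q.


Sales at mu = min(151.6678, 132.1700) = 132.1700
Revenue = 35.4237 * 132.1700 = 4681.9504
Total cost = 10.1646 * 151.6678 = 1541.6425
Profit = 4681.9504 - 1541.6425 = 3140.3079

3140.3079 $


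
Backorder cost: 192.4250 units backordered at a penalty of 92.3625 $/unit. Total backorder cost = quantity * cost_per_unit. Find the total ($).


Total = 192.4250 * 92.3625 = 17772.8541

17772.8541 $


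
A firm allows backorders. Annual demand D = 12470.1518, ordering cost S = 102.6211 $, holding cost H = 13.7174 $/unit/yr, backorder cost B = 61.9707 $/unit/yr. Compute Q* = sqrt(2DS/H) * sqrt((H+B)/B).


sqrt(2DS/H) = 431.9498
sqrt((H+B)/B) = 1.1051
Q* = 431.9498 * 1.1051 = 477.3687

477.3687 units


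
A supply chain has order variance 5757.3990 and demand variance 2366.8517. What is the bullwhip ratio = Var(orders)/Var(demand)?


BW = 5757.3990 / 2366.8517 = 2.4325

2.4325


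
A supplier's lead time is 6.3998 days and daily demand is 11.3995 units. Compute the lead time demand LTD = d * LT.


LTD = 11.3995 * 6.3998 = 72.9545

72.9545 units


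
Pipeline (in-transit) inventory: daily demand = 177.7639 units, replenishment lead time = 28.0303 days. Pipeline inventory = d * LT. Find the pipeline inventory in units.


Pipeline = 177.7639 * 28.0303 = 4982.7754

4982.7754 units


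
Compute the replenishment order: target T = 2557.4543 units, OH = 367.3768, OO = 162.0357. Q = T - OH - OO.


Inventory position = OH + OO = 367.3768 + 162.0357 = 529.4125
Q = 2557.4543 - 529.4125 = 2028.0418

2028.0418 units


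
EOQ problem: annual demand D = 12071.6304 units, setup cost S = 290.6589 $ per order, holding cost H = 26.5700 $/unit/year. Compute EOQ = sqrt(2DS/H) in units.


2*D*S = 2 * 12071.6304 * 290.6589 = 7017453.6265
2*D*S/H = 264111.9167
EOQ = sqrt(264111.9167) = 513.9182

513.9182 units


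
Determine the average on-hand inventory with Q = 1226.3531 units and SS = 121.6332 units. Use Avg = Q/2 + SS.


Q/2 = 613.1766
Avg = 613.1766 + 121.6332 = 734.8098

734.8098 units


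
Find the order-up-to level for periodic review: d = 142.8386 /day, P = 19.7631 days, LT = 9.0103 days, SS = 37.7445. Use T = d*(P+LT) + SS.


P + LT = 28.7734
d*(P+LT) = 142.8386 * 28.7734 = 4109.9522
T = 4109.9522 + 37.7445 = 4147.6967

4147.6967 units


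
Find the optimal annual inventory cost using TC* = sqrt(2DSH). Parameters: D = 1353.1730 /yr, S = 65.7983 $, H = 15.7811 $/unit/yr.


2*D*S*H = 2810187.2839
TC* = sqrt(2810187.2839) = 1676.3613

1676.3613 $/yr


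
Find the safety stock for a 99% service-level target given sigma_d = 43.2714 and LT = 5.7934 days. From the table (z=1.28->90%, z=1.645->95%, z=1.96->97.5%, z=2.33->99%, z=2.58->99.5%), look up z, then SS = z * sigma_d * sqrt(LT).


From the table, SL = 99% corresponds to z = 2.33
sqrt(LT) = sqrt(5.7934) = 2.4069
SS = 2.33 * 43.2714 * 2.4069 = 242.6742

242.6742 units


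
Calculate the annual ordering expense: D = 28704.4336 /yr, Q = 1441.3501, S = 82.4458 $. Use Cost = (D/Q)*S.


Number of orders = D/Q = 19.9150
Cost = 19.9150 * 82.4458 = 1641.9050

1641.9050 $/yr


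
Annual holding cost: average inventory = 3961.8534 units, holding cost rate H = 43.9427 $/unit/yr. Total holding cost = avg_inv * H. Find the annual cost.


Cost = 3961.8534 * 43.9427 = 174094.5354

174094.5354 $/yr


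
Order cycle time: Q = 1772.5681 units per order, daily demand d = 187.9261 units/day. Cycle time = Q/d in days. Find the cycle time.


Cycle = 1772.5681 / 187.9261 = 9.4323

9.4323 days


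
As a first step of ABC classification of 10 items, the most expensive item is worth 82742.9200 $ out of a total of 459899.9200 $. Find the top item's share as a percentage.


Top item = 82742.9200
Total = 459899.9200
Percentage = 82742.9200 / 459899.9200 * 100 = 17.9915

17.9915%


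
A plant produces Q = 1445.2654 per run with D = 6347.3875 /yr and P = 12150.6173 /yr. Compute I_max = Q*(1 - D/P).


D/P = 0.5224
1 - D/P = 0.4776
I_max = 1445.2654 * 0.4776 = 690.2701

690.2701 units


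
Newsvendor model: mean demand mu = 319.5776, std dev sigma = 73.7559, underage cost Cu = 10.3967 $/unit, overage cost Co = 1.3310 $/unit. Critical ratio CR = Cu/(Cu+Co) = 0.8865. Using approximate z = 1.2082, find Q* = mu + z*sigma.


CR = Cu/(Cu+Co) = 10.3967/(10.3967+1.3310) = 0.8865
z = 1.2082
Q* = 319.5776 + 1.2082 * 73.7559 = 408.6895

408.6895 units


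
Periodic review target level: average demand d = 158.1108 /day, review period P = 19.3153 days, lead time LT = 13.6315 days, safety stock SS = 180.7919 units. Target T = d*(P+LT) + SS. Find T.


P + LT = 32.9468
d*(P+LT) = 158.1108 * 32.9468 = 5209.2449
T = 5209.2449 + 180.7919 = 5390.0368

5390.0368 units


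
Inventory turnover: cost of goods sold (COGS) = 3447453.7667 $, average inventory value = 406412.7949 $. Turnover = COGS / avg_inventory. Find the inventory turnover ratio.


Turnover = 3447453.7667 / 406412.7949 = 8.4826

8.4826


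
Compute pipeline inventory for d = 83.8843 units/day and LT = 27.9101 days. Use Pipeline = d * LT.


Pipeline = 83.8843 * 27.9101 = 2341.2192

2341.2192 units


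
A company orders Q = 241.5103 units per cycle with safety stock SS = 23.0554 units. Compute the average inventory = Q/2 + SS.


Q/2 = 120.7552
Avg = 120.7552 + 23.0554 = 143.8106

143.8106 units


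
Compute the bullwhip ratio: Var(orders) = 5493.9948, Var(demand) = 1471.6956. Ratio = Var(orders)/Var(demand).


BW = 5493.9948 / 1471.6956 = 3.7331

3.7331


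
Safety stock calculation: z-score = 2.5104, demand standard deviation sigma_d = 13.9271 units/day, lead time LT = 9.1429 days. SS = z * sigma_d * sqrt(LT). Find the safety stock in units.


sqrt(LT) = sqrt(9.1429) = 3.0237
SS = 2.5104 * 13.9271 * 3.0237 = 105.7172

105.7172 units


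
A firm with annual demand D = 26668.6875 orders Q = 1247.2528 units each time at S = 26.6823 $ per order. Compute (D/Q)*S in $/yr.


Number of orders = D/Q = 21.3819
Cost = 21.3819 * 26.6823 = 570.5194

570.5194 $/yr


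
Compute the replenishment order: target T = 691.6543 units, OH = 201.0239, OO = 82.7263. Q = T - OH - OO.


Inventory position = OH + OO = 201.0239 + 82.7263 = 283.7502
Q = 691.6543 - 283.7502 = 407.9041

407.9041 units


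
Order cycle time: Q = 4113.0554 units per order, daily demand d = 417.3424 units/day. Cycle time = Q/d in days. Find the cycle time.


Cycle = 4113.0554 / 417.3424 = 9.8553

9.8553 days


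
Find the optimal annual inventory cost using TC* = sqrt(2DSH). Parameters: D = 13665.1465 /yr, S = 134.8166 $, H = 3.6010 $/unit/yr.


2*D*S*H = 13268162.4225
TC* = sqrt(13268162.4225) = 3642.5489

3642.5489 $/yr


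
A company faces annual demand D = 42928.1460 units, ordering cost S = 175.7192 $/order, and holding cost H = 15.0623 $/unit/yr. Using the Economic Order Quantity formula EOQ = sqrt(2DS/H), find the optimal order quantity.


2*D*S = 2 * 42928.1460 * 175.7192 = 15086598.9452
2*D*S/H = 1001613.2294
EOQ = sqrt(1001613.2294) = 1000.8063

1000.8063 units


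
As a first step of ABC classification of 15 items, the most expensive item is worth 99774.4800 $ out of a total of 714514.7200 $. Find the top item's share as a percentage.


Top item = 99774.4800
Total = 714514.7200
Percentage = 99774.4800 / 714514.7200 * 100 = 13.9640

13.9640%


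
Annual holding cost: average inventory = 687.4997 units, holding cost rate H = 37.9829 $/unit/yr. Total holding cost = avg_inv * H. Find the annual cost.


Cost = 687.4997 * 37.9829 = 26113.2324

26113.2324 $/yr


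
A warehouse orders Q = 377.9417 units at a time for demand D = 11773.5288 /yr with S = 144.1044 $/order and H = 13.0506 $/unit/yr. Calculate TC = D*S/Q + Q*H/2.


Ordering cost = D*S/Q = 4489.0979
Holding cost = Q*H/2 = 2466.1830
TC = 4489.0979 + 2466.1830 = 6955.2809

6955.2809 $/yr


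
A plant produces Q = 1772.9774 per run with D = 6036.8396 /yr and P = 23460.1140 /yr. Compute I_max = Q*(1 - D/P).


D/P = 0.2573
1 - D/P = 0.7427
I_max = 1772.9774 * 0.7427 = 1316.7486

1316.7486 units


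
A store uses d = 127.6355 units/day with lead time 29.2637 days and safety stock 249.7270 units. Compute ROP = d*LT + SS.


d*LT = 127.6355 * 29.2637 = 3735.0870
ROP = 3735.0870 + 249.7270 = 3984.8140

3984.8140 units


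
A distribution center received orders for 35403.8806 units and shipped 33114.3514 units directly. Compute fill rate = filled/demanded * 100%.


FR = 33114.3514 / 35403.8806 * 100 = 93.5331

93.5331%


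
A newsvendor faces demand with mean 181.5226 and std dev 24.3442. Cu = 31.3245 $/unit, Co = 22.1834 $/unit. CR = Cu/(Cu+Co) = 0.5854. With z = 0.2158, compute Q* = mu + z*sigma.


CR = Cu/(Cu+Co) = 31.3245/(31.3245+22.1834) = 0.5854
z = 0.2158
Q* = 181.5226 + 0.2158 * 24.3442 = 186.7761

186.7761 units


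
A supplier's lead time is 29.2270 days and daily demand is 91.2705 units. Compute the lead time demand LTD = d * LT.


LTD = 91.2705 * 29.2270 = 2667.5629

2667.5629 units


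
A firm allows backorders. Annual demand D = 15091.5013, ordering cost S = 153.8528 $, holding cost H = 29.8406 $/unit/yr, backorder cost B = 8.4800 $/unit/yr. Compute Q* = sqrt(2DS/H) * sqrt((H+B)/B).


sqrt(2DS/H) = 394.4847
sqrt((H+B)/B) = 2.1258
Q* = 394.4847 * 2.1258 = 838.5875

838.5875 units


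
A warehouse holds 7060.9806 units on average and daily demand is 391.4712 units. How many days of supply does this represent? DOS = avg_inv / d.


DOS = 7060.9806 / 391.4712 = 18.0370

18.0370 days


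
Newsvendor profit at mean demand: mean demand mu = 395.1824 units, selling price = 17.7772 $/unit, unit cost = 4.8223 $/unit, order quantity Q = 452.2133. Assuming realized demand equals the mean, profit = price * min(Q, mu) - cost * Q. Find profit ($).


Sales at mu = min(452.2133, 395.1824) = 395.1824
Revenue = 17.7772 * 395.1824 = 7025.2366
Total cost = 4.8223 * 452.2133 = 2180.7082
Profit = 7025.2366 - 2180.7082 = 4844.5284

4844.5284 $


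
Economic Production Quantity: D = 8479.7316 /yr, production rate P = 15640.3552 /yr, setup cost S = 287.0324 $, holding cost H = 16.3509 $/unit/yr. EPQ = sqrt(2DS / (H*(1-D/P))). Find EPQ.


1 - D/P = 1 - 0.5422 = 0.4578
H*(1-D/P) = 7.4859
2DS = 4867915.4250
EPQ = sqrt(650275.1053) = 806.3964

806.3964 units


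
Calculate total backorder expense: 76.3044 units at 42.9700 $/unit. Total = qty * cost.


Total = 76.3044 * 42.9700 = 3278.8001

3278.8001 $


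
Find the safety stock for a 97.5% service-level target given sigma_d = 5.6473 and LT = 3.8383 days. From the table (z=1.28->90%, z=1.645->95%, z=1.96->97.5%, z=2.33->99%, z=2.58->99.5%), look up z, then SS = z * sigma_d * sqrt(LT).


From the table, SL = 97.5% corresponds to z = 1.96
sqrt(LT) = sqrt(3.8383) = 1.9592
SS = 1.96 * 5.6473 * 1.9592 = 21.6853

21.6853 units


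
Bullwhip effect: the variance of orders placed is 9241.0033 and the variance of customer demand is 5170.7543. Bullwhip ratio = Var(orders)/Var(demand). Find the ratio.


BW = 9241.0033 / 5170.7543 = 1.7872

1.7872


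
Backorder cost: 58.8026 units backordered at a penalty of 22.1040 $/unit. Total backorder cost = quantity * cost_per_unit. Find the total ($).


Total = 58.8026 * 22.1040 = 1299.7727

1299.7727 $


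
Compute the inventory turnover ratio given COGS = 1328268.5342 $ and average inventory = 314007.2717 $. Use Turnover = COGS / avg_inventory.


Turnover = 1328268.5342 / 314007.2717 = 4.2301

4.2301


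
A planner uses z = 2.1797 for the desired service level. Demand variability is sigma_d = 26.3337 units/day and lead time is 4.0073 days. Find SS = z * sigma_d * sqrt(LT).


sqrt(LT) = sqrt(4.0073) = 2.0018
SS = 2.1797 * 26.3337 * 2.0018 = 114.9038

114.9038 units


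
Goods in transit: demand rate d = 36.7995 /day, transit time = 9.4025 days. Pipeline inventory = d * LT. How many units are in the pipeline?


Pipeline = 36.7995 * 9.4025 = 346.0073

346.0073 units


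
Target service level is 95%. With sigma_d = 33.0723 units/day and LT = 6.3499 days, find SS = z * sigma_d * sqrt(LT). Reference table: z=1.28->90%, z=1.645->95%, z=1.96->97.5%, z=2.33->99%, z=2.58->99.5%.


From the table, SL = 95% corresponds to z = 1.645
sqrt(LT) = sqrt(6.3499) = 2.5199
SS = 1.645 * 33.0723 * 2.5199 = 137.0925

137.0925 units


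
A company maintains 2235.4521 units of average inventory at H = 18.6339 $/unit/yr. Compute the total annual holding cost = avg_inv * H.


Cost = 2235.4521 * 18.6339 = 41655.1909

41655.1909 $/yr


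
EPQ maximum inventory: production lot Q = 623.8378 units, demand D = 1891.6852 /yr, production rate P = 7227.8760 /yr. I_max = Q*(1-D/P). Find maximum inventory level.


D/P = 0.2617
1 - D/P = 0.7383
I_max = 623.8378 * 0.7383 = 460.5665

460.5665 units


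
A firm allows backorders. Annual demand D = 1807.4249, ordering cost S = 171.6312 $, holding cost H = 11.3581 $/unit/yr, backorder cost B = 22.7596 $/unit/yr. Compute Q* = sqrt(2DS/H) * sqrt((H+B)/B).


sqrt(2DS/H) = 233.7171
sqrt((H+B)/B) = 1.2244
Q* = 233.7171 * 1.2244 = 286.1528

286.1528 units


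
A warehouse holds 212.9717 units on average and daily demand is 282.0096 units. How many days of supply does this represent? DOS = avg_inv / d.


DOS = 212.9717 / 282.0096 = 0.7552

0.7552 days


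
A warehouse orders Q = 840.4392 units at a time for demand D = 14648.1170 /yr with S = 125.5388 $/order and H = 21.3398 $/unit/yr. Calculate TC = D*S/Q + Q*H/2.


Ordering cost = D*S/Q = 2188.0310
Holding cost = Q*H/2 = 8967.4022
TC = 2188.0310 + 8967.4022 = 11155.4332

11155.4332 $/yr


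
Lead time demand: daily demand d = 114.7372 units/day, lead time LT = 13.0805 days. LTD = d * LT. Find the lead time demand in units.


LTD = 114.7372 * 13.0805 = 1500.8199

1500.8199 units


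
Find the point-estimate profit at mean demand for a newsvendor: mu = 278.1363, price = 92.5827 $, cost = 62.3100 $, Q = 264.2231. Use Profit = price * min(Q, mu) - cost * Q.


Sales at mu = min(264.2231, 278.1363) = 264.2231
Revenue = 92.5827 * 264.2231 = 24462.4880
Total cost = 62.3100 * 264.2231 = 16463.7414
Profit = 24462.4880 - 16463.7414 = 7998.7466

7998.7466 $


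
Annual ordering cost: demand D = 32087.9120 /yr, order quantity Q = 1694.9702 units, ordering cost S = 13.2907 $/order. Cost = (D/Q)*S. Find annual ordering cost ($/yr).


Number of orders = D/Q = 18.9313
Cost = 18.9313 * 13.2907 = 251.6096

251.6096 $/yr


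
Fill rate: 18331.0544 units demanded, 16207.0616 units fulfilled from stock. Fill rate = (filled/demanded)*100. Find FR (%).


FR = 16207.0616 / 18331.0544 * 100 = 88.4131

88.4131%


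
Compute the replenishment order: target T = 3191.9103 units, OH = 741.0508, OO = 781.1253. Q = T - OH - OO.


Inventory position = OH + OO = 741.0508 + 781.1253 = 1522.1761
Q = 3191.9103 - 1522.1761 = 1669.7342

1669.7342 units


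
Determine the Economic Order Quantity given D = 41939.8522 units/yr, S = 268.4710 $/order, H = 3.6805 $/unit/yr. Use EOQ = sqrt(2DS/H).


2*D*S = 2 * 41939.8522 * 268.4710 = 22519268.1200
2*D*S/H = 6118535.0143
EOQ = sqrt(6118535.0143) = 2473.5673

2473.5673 units


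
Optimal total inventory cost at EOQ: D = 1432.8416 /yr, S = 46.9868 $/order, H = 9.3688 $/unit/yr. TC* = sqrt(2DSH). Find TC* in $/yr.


2*D*S*H = 1261502.2061
TC* = sqrt(1261502.2061) = 1123.1662

1123.1662 $/yr


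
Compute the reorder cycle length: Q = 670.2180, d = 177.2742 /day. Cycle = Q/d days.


Cycle = 670.2180 / 177.2742 = 3.7807

3.7807 days


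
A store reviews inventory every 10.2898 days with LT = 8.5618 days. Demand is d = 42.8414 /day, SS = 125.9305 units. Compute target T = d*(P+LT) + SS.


P + LT = 18.8516
d*(P+LT) = 42.8414 * 18.8516 = 807.6289
T = 807.6289 + 125.9305 = 933.5594

933.5594 units


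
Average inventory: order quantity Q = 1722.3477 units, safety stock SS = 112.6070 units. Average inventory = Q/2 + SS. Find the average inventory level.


Q/2 = 861.1739
Avg = 861.1739 + 112.6070 = 973.7808

973.7808 units


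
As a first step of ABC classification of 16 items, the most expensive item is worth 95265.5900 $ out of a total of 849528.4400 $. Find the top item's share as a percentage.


Top item = 95265.5900
Total = 849528.4400
Percentage = 95265.5900 / 849528.4400 * 100 = 11.2139

11.2139%


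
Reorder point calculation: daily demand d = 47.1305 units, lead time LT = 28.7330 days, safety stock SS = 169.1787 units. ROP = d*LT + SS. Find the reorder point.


d*LT = 47.1305 * 28.7330 = 1354.2007
ROP = 1354.2007 + 169.1787 = 1523.3794

1523.3794 units


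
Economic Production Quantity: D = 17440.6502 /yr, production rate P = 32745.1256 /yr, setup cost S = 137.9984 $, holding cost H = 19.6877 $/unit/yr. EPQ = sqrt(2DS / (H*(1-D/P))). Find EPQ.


1 - D/P = 1 - 0.5326 = 0.4674
H*(1-D/P) = 9.2017
2DS = 4813563.6451
EPQ = sqrt(523118.3426) = 723.2692

723.2692 units


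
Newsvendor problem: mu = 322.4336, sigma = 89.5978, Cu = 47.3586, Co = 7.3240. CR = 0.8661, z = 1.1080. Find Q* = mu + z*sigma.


CR = Cu/(Cu+Co) = 47.3586/(47.3586+7.3240) = 0.8661
z = 1.1080
Q* = 322.4336 + 1.1080 * 89.5978 = 421.7080

421.7080 units


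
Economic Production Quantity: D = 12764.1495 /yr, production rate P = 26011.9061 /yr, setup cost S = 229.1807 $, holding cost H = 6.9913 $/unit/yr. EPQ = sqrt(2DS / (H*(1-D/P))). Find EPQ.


1 - D/P = 1 - 0.4907 = 0.5093
H*(1-D/P) = 3.5606
2DS = 5850593.4346
EPQ = sqrt(1643129.5970) = 1281.8462

1281.8462 units


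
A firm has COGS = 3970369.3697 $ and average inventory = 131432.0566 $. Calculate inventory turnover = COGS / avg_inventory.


Turnover = 3970369.3697 / 131432.0566 = 30.2085

30.2085


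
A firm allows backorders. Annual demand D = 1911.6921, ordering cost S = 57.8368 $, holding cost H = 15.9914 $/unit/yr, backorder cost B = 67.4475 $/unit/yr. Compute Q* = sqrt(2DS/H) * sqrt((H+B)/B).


sqrt(2DS/H) = 117.5934
sqrt((H+B)/B) = 1.1122
Q* = 117.5934 * 1.1122 = 130.7929

130.7929 units


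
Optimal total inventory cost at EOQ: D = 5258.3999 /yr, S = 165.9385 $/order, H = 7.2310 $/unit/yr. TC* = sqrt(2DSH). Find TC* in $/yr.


2*D*S*H = 12619121.6835
TC* = sqrt(12619121.6835) = 3552.3403

3552.3403 $/yr


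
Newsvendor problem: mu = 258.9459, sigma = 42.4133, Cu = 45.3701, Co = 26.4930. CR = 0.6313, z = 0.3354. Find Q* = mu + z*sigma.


CR = Cu/(Cu+Co) = 45.3701/(45.3701+26.4930) = 0.6313
z = 0.3354
Q* = 258.9459 + 0.3354 * 42.4133 = 273.1713

273.1713 units


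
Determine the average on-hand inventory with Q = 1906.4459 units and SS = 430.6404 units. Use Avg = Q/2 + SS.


Q/2 = 953.2229
Avg = 953.2229 + 430.6404 = 1383.8634

1383.8634 units


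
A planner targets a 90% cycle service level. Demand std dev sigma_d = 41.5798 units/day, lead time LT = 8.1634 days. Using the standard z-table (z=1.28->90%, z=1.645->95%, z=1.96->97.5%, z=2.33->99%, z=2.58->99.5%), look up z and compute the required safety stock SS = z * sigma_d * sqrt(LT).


From the table, SL = 90% corresponds to z = 1.28
sqrt(LT) = sqrt(8.1634) = 2.8572
SS = 1.28 * 41.5798 * 2.8572 = 152.0645

152.0645 units


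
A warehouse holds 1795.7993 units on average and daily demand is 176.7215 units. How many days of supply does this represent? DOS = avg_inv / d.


DOS = 1795.7993 / 176.7215 = 10.1617

10.1617 days


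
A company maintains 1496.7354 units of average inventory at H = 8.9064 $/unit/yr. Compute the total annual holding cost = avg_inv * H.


Cost = 1496.7354 * 8.9064 = 13330.5242

13330.5242 $/yr


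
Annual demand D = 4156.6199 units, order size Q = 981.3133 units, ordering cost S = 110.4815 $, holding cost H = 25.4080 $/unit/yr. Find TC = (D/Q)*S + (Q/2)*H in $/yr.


Ordering cost = D*S/Q = 467.9745
Holding cost = Q*H/2 = 12466.6042
TC = 467.9745 + 12466.6042 = 12934.5787

12934.5787 $/yr


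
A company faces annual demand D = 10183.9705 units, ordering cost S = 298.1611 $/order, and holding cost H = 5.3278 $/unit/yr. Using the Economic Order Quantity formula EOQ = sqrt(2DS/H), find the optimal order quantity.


2*D*S = 2 * 10183.9705 * 298.1611 = 6072927.6933
2*D*S/H = 1139856.5437
EOQ = sqrt(1139856.5437) = 1067.6406

1067.6406 units


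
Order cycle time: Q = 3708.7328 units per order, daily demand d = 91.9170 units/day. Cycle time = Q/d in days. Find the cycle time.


Cycle = 3708.7328 / 91.9170 = 40.3487

40.3487 days


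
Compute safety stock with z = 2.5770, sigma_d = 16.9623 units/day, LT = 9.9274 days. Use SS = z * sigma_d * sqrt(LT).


sqrt(LT) = sqrt(9.9274) = 3.1508
SS = 2.5770 * 16.9623 * 3.1508 = 137.7263

137.7263 units


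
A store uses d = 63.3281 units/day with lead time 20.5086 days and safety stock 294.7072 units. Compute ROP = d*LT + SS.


d*LT = 63.3281 * 20.5086 = 1298.7707
ROP = 1298.7707 + 294.7072 = 1593.4779

1593.4779 units


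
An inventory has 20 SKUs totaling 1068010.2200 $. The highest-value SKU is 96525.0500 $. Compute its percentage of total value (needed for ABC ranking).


Top item = 96525.0500
Total = 1068010.2200
Percentage = 96525.0500 / 1068010.2200 * 100 = 9.0378

9.0378%


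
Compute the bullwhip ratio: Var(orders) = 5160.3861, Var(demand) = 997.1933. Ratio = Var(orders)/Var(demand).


BW = 5160.3861 / 997.1933 = 5.1749

5.1749


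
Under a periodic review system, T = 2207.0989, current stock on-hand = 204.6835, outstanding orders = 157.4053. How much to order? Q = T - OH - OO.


Inventory position = OH + OO = 204.6835 + 157.4053 = 362.0888
Q = 2207.0989 - 362.0888 = 1845.0101

1845.0101 units


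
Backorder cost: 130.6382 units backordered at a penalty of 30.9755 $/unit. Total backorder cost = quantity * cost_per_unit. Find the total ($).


Total = 130.6382 * 30.9755 = 4046.5836

4046.5836 $


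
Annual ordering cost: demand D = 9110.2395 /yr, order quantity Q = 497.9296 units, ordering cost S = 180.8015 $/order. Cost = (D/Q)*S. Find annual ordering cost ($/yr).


Number of orders = D/Q = 18.2962
Cost = 18.2962 * 180.8015 = 3307.9876

3307.9876 $/yr


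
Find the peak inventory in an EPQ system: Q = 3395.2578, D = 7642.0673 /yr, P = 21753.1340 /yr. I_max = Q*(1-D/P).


D/P = 0.3513
1 - D/P = 0.6487
I_max = 3395.2578 * 0.6487 = 2202.4739

2202.4739 units


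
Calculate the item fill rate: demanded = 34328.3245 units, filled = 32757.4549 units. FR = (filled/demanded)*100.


FR = 32757.4549 / 34328.3245 * 100 = 95.4240

95.4240%


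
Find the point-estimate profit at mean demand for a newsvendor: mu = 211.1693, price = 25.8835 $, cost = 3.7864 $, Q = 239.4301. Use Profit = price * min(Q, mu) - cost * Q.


Sales at mu = min(239.4301, 211.1693) = 211.1693
Revenue = 25.8835 * 211.1693 = 5465.8006
Total cost = 3.7864 * 239.4301 = 906.5781
Profit = 5465.8006 - 906.5781 = 4559.2224

4559.2224 $


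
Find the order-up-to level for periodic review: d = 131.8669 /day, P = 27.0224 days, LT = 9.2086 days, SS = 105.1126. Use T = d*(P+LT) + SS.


P + LT = 36.2310
d*(P+LT) = 131.8669 * 36.2310 = 4777.6697
T = 4777.6697 + 105.1126 = 4882.7823

4882.7823 units


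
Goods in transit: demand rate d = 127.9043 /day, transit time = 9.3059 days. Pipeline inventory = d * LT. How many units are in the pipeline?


Pipeline = 127.9043 * 9.3059 = 1190.2646

1190.2646 units


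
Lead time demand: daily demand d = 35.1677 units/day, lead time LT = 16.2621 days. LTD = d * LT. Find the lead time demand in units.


LTD = 35.1677 * 16.2621 = 571.9007

571.9007 units


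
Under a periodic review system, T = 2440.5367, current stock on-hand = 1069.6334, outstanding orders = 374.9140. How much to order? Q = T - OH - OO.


Inventory position = OH + OO = 1069.6334 + 374.9140 = 1444.5474
Q = 2440.5367 - 1444.5474 = 995.9893

995.9893 units


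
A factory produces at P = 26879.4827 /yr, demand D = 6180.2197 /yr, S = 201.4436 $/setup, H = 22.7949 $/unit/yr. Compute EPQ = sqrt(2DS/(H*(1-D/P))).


1 - D/P = 1 - 0.2299 = 0.7701
H*(1-D/P) = 17.5538
2DS = 2489931.4103
EPQ = sqrt(141845.5502) = 376.6239

376.6239 units


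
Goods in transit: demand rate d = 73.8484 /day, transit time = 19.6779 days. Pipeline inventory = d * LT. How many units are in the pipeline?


Pipeline = 73.8484 * 19.6779 = 1453.1814

1453.1814 units


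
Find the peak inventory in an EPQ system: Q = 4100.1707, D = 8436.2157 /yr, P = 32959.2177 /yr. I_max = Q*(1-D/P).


D/P = 0.2560
1 - D/P = 0.7440
I_max = 4100.1707 * 0.7440 = 3050.6942

3050.6942 units


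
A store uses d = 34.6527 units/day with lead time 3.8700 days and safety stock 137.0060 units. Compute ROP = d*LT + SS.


d*LT = 34.6527 * 3.8700 = 134.1059
ROP = 134.1059 + 137.0060 = 271.1119

271.1119 units


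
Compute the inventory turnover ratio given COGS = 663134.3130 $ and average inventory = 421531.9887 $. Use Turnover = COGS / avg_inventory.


Turnover = 663134.3130 / 421531.9887 = 1.5732

1.5732


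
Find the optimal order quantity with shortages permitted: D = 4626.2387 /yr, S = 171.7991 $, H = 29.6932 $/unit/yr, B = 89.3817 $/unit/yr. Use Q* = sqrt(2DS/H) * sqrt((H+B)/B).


sqrt(2DS/H) = 231.3721
sqrt((H+B)/B) = 1.1542
Q* = 231.3721 * 1.1542 = 267.0526

267.0526 units


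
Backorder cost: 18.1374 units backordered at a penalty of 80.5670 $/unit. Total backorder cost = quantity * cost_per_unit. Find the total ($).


Total = 18.1374 * 80.5670 = 1461.2759

1461.2759 $


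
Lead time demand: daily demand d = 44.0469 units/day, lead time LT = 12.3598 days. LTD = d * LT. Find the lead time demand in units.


LTD = 44.0469 * 12.3598 = 544.4109

544.4109 units


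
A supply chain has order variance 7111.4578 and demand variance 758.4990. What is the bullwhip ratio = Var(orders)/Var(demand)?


BW = 7111.4578 / 758.4990 = 9.3757

9.3757


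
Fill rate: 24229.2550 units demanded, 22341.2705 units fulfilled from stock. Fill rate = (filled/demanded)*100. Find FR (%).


FR = 22341.2705 / 24229.2550 * 100 = 92.2078

92.2078%


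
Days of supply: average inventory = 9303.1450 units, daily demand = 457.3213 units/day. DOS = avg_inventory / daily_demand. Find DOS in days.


DOS = 9303.1450 / 457.3213 = 20.3427

20.3427 days


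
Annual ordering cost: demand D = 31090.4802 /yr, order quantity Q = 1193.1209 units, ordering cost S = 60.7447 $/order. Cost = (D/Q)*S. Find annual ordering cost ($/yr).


Number of orders = D/Q = 26.0581
Cost = 26.0581 * 60.7447 = 1582.8923

1582.8923 $/yr


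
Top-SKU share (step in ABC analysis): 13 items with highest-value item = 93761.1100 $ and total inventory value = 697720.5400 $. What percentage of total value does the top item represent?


Top item = 93761.1100
Total = 697720.5400
Percentage = 93761.1100 / 697720.5400 * 100 = 13.4382

13.4382%


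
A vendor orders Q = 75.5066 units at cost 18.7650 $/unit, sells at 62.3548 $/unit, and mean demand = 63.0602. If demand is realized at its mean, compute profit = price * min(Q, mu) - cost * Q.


Sales at mu = min(75.5066, 63.0602) = 63.0602
Revenue = 62.3548 * 63.0602 = 3932.1062
Total cost = 18.7650 * 75.5066 = 1416.8813
Profit = 3932.1062 - 1416.8813 = 2515.2248

2515.2248 $


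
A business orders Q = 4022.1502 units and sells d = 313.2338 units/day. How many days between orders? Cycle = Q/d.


Cycle = 4022.1502 / 313.2338 = 12.8407

12.8407 days


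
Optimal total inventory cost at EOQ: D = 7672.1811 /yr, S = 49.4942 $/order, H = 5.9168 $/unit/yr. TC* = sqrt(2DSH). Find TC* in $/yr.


2*D*S*H = 4493554.7729
TC* = sqrt(4493554.7729) = 2119.8006

2119.8006 $/yr


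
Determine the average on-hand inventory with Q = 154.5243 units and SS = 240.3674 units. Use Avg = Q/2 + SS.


Q/2 = 77.2622
Avg = 77.2622 + 240.3674 = 317.6295

317.6295 units


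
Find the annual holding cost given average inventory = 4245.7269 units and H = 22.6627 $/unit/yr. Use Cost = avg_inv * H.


Cost = 4245.7269 * 22.6627 = 96219.6350

96219.6350 $/yr


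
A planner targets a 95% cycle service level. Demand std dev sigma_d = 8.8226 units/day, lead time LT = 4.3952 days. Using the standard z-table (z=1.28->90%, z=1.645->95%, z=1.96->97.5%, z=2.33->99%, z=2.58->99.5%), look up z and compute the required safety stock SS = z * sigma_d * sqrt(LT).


From the table, SL = 95% corresponds to z = 1.645
sqrt(LT) = sqrt(4.3952) = 2.0965
SS = 1.645 * 8.8226 * 2.0965 = 30.4265

30.4265 units


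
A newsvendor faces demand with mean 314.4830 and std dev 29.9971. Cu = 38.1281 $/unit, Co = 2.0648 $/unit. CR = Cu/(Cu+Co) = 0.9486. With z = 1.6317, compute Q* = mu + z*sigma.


CR = Cu/(Cu+Co) = 38.1281/(38.1281+2.0648) = 0.9486
z = 1.6317
Q* = 314.4830 + 1.6317 * 29.9971 = 363.4293

363.4293 units


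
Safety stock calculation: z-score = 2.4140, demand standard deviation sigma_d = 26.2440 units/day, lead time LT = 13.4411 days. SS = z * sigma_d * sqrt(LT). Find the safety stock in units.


sqrt(LT) = sqrt(13.4411) = 3.6662
SS = 2.4140 * 26.2440 * 3.6662 = 232.2655

232.2655 units


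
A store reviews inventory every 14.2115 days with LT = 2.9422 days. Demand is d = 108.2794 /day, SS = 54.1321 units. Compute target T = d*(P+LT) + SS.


P + LT = 17.1537
d*(P+LT) = 108.2794 * 17.1537 = 1857.3923
T = 1857.3923 + 54.1321 = 1911.5244

1911.5244 units
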